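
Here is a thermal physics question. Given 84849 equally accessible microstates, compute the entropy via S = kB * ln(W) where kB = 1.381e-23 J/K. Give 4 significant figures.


Step 1: ln(W) = ln(84849) = 11.35
Step 2: S = kB * ln(W) = 1.381e-23 * 11.35
Step 3: S = 1.567e-22 J/K

1.567e-22


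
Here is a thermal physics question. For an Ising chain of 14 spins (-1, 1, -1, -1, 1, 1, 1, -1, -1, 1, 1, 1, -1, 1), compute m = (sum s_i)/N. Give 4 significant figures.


Step 1: Count up spins (+1): 8, down spins (-1): 6
Step 2: Total magnetization M = 8 - 6 = 2
Step 3: m = M/N = 2/14 = 0.1429

0.1429


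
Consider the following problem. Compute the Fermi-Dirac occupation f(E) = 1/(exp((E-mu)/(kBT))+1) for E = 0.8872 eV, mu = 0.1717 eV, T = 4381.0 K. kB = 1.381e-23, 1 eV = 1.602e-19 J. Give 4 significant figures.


Step 1: (E - mu) = 0.8872 - 0.1717 = 0.7155 eV
Step 2: Convert: (E-mu)*eV = 1.146e-19 J
Step 3: x = (E-mu)*eV/(kB*T) = 1.895
Step 4: f = 1/(exp(1.895)+1) = 0.1307

0.1307


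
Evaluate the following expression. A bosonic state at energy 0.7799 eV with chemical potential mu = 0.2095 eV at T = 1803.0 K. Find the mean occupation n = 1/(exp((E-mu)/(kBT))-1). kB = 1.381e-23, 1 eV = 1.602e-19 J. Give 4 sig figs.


Step 1: (E - mu) = 0.5704 eV
Step 2: x = (E-mu)*eV/(kB*T) = 0.5704*1.602e-19/(1.381e-23*1803.0) = 3.67
Step 3: exp(x) = 39.25
Step 4: n = 1/(exp(x)-1) = 0.02615

0.02615


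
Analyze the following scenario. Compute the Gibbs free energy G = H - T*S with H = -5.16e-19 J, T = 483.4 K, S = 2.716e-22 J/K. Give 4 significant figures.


Step 1: T*S = 483.4 * 2.716e-22 = 1.313e-19 J
Step 2: G = H - T*S = -5.16e-19 - 1.313e-19
Step 3: G = -6.473e-19 J

-6.473e-19


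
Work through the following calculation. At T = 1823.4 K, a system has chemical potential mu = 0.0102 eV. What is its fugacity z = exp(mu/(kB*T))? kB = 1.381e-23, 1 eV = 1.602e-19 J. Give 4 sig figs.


Step 1: Convert mu to Joules: 0.0102*1.602e-19 = 1.634e-21 J
Step 2: kB*T = 1.381e-23*1823.4 = 2.518e-20 J
Step 3: mu/(kB*T) = 0.06489
Step 4: z = exp(0.06489) = 1.067

1.067


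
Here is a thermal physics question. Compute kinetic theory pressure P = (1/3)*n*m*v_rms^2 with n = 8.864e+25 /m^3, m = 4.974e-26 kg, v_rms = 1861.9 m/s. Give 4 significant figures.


Step 1: v_rms^2 = 1861.9^2 = 3.467e+06
Step 2: n*m = 8.864e+25*4.974e-26 = 4.409
Step 3: P = (1/3)*4.409*3.467e+06 = 5.095e+06 Pa

5.095e+06


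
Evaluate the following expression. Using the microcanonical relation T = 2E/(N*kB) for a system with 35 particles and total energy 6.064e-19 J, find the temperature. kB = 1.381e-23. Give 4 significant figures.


Step 1: Numerator = 2*E = 2*6.064e-19 = 1.213e-18 J
Step 2: Denominator = N*kB = 35*1.381e-23 = 4.833e-22
Step 3: T = 1.213e-18 / 4.833e-22 = 2509 K

2509


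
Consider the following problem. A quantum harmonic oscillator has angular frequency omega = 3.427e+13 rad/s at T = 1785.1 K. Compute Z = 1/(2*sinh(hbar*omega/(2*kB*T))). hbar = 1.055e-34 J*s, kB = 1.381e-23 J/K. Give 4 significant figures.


Step 1: Compute x = hbar*omega/(kB*T) = 1.055e-34*3.427e+13/(1.381e-23*1785.1) = 0.1467
Step 2: x/2 = 0.07333
Step 3: sinh(x/2) = 0.0734
Step 4: Z = 1/(2*0.0734) = 6.812

6.812


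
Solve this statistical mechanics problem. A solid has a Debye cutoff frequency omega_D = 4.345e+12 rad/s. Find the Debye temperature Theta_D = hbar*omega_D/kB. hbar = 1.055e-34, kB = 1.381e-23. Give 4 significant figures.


Step 1: hbar*omega_D = 1.055e-34 * 4.345e+12 = 4.584e-22 J
Step 2: Theta_D = 4.584e-22 / 1.381e-23
Step 3: Theta_D = 33.19 K

33.19


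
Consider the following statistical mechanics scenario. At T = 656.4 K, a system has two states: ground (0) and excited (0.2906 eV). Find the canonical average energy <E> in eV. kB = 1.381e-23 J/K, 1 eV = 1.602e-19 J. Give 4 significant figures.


Step 1: beta*E = 0.2906*1.602e-19/(1.381e-23*656.4) = 5.136
Step 2: exp(-beta*E) = 0.005883
Step 3: <E> = 0.2906*0.005883/(1+0.005883) = 0.0017 eV

0.0017


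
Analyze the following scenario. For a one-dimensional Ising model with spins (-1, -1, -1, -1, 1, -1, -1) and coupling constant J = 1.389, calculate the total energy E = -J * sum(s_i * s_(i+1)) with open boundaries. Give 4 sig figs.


Step 1: Nearest-neighbor products: 1, 1, 1, -1, -1, 1
Step 2: Sum of products = 2
Step 3: E = -1.389 * 2 = -2.778

-2.778


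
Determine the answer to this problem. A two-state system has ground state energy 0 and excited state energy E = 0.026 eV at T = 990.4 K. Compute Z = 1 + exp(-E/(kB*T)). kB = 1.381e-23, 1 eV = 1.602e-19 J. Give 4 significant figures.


Step 1: Compute beta*E = E*eV/(kB*T) = 0.026*1.602e-19/(1.381e-23*990.4) = 0.3045
Step 2: exp(-beta*E) = exp(-0.3045) = 0.7375
Step 3: Z = 1 + 0.7375 = 1.737

1.737


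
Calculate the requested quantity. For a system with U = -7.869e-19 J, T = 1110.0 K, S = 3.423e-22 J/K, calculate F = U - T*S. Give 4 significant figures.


Step 1: T*S = 1110.0 * 3.423e-22 = 3.8e-19 J
Step 2: F = U - T*S = -7.869e-19 - 3.8e-19
Step 3: F = -1.167e-18 J

-1.167e-18


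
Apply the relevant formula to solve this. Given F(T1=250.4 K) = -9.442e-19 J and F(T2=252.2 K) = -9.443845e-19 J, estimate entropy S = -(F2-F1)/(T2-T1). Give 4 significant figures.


Step 1: dF = F2 - F1 = -9.443845e-19 - (-9.442e-19) = -1.845e-22 J
Step 2: dT = T2 - T1 = 252.2 - 250.4 = 1.8 K
Step 3: S = -dF/dT = -(-1.845e-22)/1.8 = 1.025e-22 J/K

1.025e-22


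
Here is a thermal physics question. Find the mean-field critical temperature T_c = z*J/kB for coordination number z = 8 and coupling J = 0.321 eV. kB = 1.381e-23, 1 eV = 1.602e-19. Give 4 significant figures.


Step 1: z*J = 8*0.321 = 2.568 eV
Step 2: Convert to Joules: 2.568*1.602e-19 = 4.114e-19 J
Step 3: T_c = 4.114e-19 / 1.381e-23 = 2.979e+04 K

2.979e+04


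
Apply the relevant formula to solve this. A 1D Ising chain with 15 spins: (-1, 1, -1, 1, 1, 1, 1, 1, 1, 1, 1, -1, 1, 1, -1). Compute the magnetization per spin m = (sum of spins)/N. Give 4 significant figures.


Step 1: Count up spins (+1): 11, down spins (-1): 4
Step 2: Total magnetization M = 11 - 4 = 7
Step 3: m = M/N = 7/15 = 0.4667

0.4667


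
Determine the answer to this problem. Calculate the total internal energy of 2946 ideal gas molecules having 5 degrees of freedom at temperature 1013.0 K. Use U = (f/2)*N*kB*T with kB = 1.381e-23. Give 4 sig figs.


Step 1: f/2 = 5/2 = 2.5
Step 2: N*kB*T = 2946*1.381e-23*1013.0 = 4.121e-17
Step 3: U = 2.5 * 4.121e-17 = 1.03e-16 J

1.03e-16


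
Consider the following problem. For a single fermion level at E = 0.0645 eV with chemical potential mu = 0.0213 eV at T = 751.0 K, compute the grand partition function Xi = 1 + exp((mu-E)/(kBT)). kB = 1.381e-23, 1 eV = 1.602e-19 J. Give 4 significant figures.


Step 1: (mu - E) = 0.0213 - 0.0645 = -0.0432 eV
Step 2: x = (mu-E)*eV/(kB*T) = -0.0432*1.602e-19/(1.381e-23*751.0) = -0.6673
Step 3: exp(x) = 0.5131
Step 4: Xi = 1 + 0.5131 = 1.513

1.513


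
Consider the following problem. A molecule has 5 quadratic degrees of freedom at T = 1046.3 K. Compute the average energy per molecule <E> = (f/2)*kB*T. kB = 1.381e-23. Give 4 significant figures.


Step 1: f/2 = 5/2 = 2.5
Step 2: kB*T = 1.381e-23 * 1046.3 = 1.445e-20
Step 3: <E> = 2.5 * 1.445e-20 = 3.612e-20 J

3.612e-20


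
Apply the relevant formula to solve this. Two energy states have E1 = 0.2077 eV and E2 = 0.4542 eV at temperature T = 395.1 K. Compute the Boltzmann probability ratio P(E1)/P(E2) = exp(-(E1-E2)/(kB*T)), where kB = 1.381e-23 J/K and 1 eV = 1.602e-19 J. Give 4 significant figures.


Step 1: Compute energy difference dE = E1 - E2 = 0.2077 - 0.4542 = -0.2465 eV
Step 2: Convert to Joules: dE_J = -0.2465 * 1.602e-19 = -3.949e-20 J
Step 3: Compute exponent = -dE_J / (kB * T) = -(-3.949e-20) / (1.381e-23 * 395.1) = 7.237
Step 4: P(E1)/P(E2) = exp(7.237) = 1390

1390


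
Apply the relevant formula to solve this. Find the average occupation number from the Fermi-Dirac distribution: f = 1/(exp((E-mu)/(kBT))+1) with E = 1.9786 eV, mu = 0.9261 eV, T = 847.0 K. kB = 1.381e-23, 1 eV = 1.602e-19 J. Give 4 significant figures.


Step 1: (E - mu) = 1.9786 - 0.9261 = 1.052 eV
Step 2: Convert: (E-mu)*eV = 1.686e-19 J
Step 3: x = (E-mu)*eV/(kB*T) = 14.41
Step 4: f = 1/(exp(14.41)+1) = 5.492e-07

5.492e-07


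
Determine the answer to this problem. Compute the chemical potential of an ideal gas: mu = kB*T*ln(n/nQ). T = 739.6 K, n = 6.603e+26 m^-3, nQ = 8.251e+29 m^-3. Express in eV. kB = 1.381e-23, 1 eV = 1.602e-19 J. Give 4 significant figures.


Step 1: n/nQ = 6.603e+26/8.251e+29 = 0.0008003
Step 2: ln(n/nQ) = -7.131
Step 3: mu = kB*T*ln(n/nQ) = 1.021e-20*-7.131 = -7.283e-20 J
Step 4: Convert to eV: -7.283e-20/1.602e-19 = -0.4546 eV

-0.4546


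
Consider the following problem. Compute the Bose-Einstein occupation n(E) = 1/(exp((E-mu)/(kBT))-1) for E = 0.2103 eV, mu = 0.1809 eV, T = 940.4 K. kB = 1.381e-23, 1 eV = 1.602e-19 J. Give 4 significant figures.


Step 1: (E - mu) = 0.0294 eV
Step 2: x = (E-mu)*eV/(kB*T) = 0.0294*1.602e-19/(1.381e-23*940.4) = 0.3627
Step 3: exp(x) = 1.437
Step 4: n = 1/(exp(x)-1) = 2.288

2.288


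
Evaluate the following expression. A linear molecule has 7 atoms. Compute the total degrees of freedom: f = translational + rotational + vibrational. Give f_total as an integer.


Step 1: Translational DOF = 3
Step 2: Rotational DOF (linear) = 2
Step 3: Vibrational DOF = 3*7 - 5 = 16
Step 4: Total = 3 + 2 + 16 = 21

21


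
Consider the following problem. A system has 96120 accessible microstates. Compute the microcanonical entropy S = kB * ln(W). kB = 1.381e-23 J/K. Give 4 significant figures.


Step 1: ln(W) = ln(96120) = 11.47
Step 2: S = kB * ln(W) = 1.381e-23 * 11.47
Step 3: S = 1.584e-22 J/K

1.584e-22


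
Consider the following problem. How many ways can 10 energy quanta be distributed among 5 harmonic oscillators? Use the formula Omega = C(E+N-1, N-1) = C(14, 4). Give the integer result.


Step 1: Use binomial coefficient C(14, 4)
Step 2: Numerator = 14! / 10!
Step 3: Denominator = 4!
Step 4: Omega = 1001

1001


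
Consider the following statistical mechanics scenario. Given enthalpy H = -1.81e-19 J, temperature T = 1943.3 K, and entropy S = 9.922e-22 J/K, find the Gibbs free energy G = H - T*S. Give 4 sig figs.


Step 1: T*S = 1943.3 * 9.922e-22 = 1.928e-18 J
Step 2: G = H - T*S = -1.81e-19 - 1.928e-18
Step 3: G = -2.109e-18 J

-2.109e-18


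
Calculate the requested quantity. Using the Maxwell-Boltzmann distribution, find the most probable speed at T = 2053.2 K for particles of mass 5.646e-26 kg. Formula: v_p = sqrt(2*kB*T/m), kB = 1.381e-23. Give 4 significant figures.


Step 1: Numerator = 2*kB*T = 2*1.381e-23*2053.2 = 5.671e-20
Step 2: Ratio = 5.671e-20 / 5.646e-26 = 1.004e+06
Step 3: v_p = sqrt(1.004e+06) = 1002 m/s

1002


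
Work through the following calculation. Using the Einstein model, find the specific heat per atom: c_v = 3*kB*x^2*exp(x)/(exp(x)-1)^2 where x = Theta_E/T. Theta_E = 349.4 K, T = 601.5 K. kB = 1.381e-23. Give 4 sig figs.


Step 1: x = Theta_E/T = 349.4/601.5 = 0.5809
Step 2: x^2 = 0.3374
Step 3: exp(x) = 1.788
Step 4: c_v = 3*1.381e-23*0.3374*1.788/(1.788-1)^2 = 4.028e-23

4.028e-23


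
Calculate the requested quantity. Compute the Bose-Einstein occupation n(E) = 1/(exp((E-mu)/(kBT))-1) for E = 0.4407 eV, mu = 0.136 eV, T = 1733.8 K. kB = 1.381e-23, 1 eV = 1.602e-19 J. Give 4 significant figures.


Step 1: (E - mu) = 0.3047 eV
Step 2: x = (E-mu)*eV/(kB*T) = 0.3047*1.602e-19/(1.381e-23*1733.8) = 2.039
Step 3: exp(x) = 7.68
Step 4: n = 1/(exp(x)-1) = 0.1497

0.1497


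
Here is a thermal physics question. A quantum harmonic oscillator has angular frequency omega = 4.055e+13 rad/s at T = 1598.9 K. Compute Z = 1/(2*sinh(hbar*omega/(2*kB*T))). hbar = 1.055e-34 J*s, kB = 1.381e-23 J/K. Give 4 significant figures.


Step 1: Compute x = hbar*omega/(kB*T) = 1.055e-34*4.055e+13/(1.381e-23*1598.9) = 0.1937
Step 2: x/2 = 0.09687
Step 3: sinh(x/2) = 0.09702
Step 4: Z = 1/(2*0.09702) = 5.153

5.153


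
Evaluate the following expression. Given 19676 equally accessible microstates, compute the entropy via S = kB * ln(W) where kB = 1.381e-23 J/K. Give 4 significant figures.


Step 1: ln(W) = ln(19676) = 9.887
Step 2: S = kB * ln(W) = 1.381e-23 * 9.887
Step 3: S = 1.365e-22 J/K

1.365e-22


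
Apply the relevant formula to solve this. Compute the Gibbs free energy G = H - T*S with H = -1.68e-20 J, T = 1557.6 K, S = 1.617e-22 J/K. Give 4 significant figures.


Step 1: T*S = 1557.6 * 1.617e-22 = 2.519e-19 J
Step 2: G = H - T*S = -1.68e-20 - 2.519e-19
Step 3: G = -2.687e-19 J

-2.687e-19


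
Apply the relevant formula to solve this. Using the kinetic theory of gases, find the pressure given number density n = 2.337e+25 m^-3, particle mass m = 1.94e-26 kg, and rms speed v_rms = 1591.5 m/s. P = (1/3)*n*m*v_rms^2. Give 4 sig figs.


Step 1: v_rms^2 = 1591.5^2 = 2.533e+06
Step 2: n*m = 2.337e+25*1.94e-26 = 0.4534
Step 3: P = (1/3)*0.4534*2.533e+06 = 3.828e+05 Pa

3.828e+05


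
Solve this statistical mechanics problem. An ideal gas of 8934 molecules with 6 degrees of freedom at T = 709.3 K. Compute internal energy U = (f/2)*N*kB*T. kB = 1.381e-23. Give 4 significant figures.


Step 1: f/2 = 6/2 = 3.0
Step 2: N*kB*T = 8934*1.381e-23*709.3 = 8.751e-17
Step 3: U = 3.0 * 8.751e-17 = 2.625e-16 J

2.625e-16


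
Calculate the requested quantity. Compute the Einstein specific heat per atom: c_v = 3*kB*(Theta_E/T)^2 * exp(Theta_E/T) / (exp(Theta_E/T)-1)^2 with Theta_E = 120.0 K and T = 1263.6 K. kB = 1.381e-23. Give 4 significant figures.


Step 1: x = Theta_E/T = 120.0/1263.6 = 0.09497
Step 2: x^2 = 0.009019
Step 3: exp(x) = 1.1
Step 4: c_v = 3*1.381e-23*0.009019*1.1/(1.1-1)^2 = 4.14e-23

4.14e-23


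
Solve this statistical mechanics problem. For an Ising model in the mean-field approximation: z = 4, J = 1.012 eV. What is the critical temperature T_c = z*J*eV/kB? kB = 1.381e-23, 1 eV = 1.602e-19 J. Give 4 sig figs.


Step 1: z*J = 4*1.012 = 4.048 eV
Step 2: Convert to Joules: 4.048*1.602e-19 = 6.485e-19 J
Step 3: T_c = 6.485e-19 / 1.381e-23 = 4.696e+04 K

4.696e+04


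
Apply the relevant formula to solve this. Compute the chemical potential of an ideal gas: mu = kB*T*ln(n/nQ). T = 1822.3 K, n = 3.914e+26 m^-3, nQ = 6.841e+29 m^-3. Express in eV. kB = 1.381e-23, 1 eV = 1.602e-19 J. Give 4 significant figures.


Step 1: n/nQ = 3.914e+26/6.841e+29 = 0.0005721
Step 2: ln(n/nQ) = -7.466
Step 3: mu = kB*T*ln(n/nQ) = 2.517e-20*-7.466 = -1.879e-19 J
Step 4: Convert to eV: -1.879e-19/1.602e-19 = -1.173 eV

-1.173


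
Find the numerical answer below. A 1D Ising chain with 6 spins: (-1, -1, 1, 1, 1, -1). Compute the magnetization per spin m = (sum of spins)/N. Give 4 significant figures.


Step 1: Count up spins (+1): 3, down spins (-1): 3
Step 2: Total magnetization M = 3 - 3 = 0
Step 3: m = M/N = 0/6 = 0

0


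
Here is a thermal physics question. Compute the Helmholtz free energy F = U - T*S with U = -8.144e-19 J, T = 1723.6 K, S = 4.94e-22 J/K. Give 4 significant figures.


Step 1: T*S = 1723.6 * 4.94e-22 = 8.515e-19 J
Step 2: F = U - T*S = -8.144e-19 - 8.515e-19
Step 3: F = -1.666e-18 J

-1.666e-18


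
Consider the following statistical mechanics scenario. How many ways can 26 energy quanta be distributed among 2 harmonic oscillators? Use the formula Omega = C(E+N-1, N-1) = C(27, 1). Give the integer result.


Step 1: Use binomial coefficient C(27, 1)
Step 2: Numerator = 27! / 26!
Step 3: Denominator = 1!
Step 4: Omega = 27

27


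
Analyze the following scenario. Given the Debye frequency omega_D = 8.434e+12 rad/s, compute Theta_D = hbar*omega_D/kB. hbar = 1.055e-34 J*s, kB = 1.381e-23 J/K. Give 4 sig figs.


Step 1: hbar*omega_D = 1.055e-34 * 8.434e+12 = 8.898e-22 J
Step 2: Theta_D = 8.898e-22 / 1.381e-23
Step 3: Theta_D = 64.43 K

64.43


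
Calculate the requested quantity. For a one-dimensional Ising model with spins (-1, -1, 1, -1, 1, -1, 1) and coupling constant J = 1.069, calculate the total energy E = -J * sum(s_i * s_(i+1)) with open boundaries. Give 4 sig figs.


Step 1: Nearest-neighbor products: 1, -1, -1, -1, -1, -1
Step 2: Sum of products = -4
Step 3: E = -1.069 * -4 = 4.276

4.276


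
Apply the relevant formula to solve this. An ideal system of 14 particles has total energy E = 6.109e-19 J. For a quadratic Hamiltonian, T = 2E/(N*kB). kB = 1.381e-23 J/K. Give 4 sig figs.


Step 1: Numerator = 2*E = 2*6.109e-19 = 1.222e-18 J
Step 2: Denominator = N*kB = 14*1.381e-23 = 1.933e-22
Step 3: T = 1.222e-18 / 1.933e-22 = 6319 K

6319


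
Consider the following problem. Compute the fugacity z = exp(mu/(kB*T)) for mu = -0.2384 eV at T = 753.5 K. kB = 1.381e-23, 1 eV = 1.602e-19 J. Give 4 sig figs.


Step 1: Convert mu to Joules: -0.2384*1.602e-19 = -3.819e-20 J
Step 2: kB*T = 1.381e-23*753.5 = 1.041e-20 J
Step 3: mu/(kB*T) = -3.67
Step 4: z = exp(-3.67) = 0.02547

0.02547


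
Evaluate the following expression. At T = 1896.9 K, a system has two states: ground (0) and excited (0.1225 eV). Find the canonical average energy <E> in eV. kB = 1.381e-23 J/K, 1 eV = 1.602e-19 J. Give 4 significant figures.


Step 1: beta*E = 0.1225*1.602e-19/(1.381e-23*1896.9) = 0.7491
Step 2: exp(-beta*E) = 0.4728
Step 3: <E> = 0.1225*0.4728/(1+0.4728) = 0.03932 eV

0.03932


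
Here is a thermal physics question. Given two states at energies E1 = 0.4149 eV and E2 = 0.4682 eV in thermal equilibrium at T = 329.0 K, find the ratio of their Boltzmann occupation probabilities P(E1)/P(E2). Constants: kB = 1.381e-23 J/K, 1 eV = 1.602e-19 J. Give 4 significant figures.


Step 1: Compute energy difference dE = E1 - E2 = 0.4149 - 0.4682 = -0.0533 eV
Step 2: Convert to Joules: dE_J = -0.0533 * 1.602e-19 = -8.539e-21 J
Step 3: Compute exponent = -dE_J / (kB * T) = -(-8.539e-21) / (1.381e-23 * 329.0) = 1.879
Step 4: P(E1)/P(E2) = exp(1.879) = 6.549

6.549


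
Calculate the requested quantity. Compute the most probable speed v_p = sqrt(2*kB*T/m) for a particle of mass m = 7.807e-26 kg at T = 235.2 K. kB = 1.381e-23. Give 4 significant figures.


Step 1: Numerator = 2*kB*T = 2*1.381e-23*235.2 = 6.496e-21
Step 2: Ratio = 6.496e-21 / 7.807e-26 = 8.321e+04
Step 3: v_p = sqrt(8.321e+04) = 288.5 m/s

288.5


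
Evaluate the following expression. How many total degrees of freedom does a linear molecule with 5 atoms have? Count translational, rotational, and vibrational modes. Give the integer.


Step 1: Translational DOF = 3
Step 2: Rotational DOF (linear) = 2
Step 3: Vibrational DOF = 3*5 - 5 = 10
Step 4: Total = 3 + 2 + 10 = 15

15


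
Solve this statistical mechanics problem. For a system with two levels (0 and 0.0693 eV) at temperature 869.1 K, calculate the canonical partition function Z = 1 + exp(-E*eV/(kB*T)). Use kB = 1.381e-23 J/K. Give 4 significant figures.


Step 1: Compute beta*E = E*eV/(kB*T) = 0.0693*1.602e-19/(1.381e-23*869.1) = 0.925
Step 2: exp(-beta*E) = exp(-0.925) = 0.3965
Step 3: Z = 1 + 0.3965 = 1.397

1.397


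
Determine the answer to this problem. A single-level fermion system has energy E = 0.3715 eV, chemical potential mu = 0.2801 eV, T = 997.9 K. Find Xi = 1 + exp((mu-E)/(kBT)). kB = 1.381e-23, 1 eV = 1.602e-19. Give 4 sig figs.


Step 1: (mu - E) = 0.2801 - 0.3715 = -0.0914 eV
Step 2: x = (mu-E)*eV/(kB*T) = -0.0914*1.602e-19/(1.381e-23*997.9) = -1.062
Step 3: exp(x) = 0.3456
Step 4: Xi = 1 + 0.3456 = 1.346

1.346


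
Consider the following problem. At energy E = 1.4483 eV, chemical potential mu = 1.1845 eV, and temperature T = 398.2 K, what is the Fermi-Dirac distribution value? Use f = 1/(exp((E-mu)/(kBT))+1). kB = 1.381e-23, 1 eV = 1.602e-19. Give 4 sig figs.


Step 1: (E - mu) = 1.4483 - 1.1845 = 0.2638 eV
Step 2: Convert: (E-mu)*eV = 4.226e-20 J
Step 3: x = (E-mu)*eV/(kB*T) = 7.685
Step 4: f = 1/(exp(7.685)+1) = 0.0004595

0.0004595


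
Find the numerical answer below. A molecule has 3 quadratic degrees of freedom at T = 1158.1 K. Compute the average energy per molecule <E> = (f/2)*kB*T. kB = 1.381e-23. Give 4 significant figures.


Step 1: f/2 = 3/2 = 1.5
Step 2: kB*T = 1.381e-23 * 1158.1 = 1.599e-20
Step 3: <E> = 1.5 * 1.599e-20 = 2.399e-20 J

2.399e-20


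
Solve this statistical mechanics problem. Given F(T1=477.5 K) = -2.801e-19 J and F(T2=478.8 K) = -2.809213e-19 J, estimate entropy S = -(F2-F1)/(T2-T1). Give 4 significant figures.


Step 1: dF = F2 - F1 = -2.809213e-19 - (-2.801e-19) = -8.213e-22 J
Step 2: dT = T2 - T1 = 478.8 - 477.5 = 1.3 K
Step 3: S = -dF/dT = -(-8.213e-22)/1.3 = 6.318e-22 J/K

6.318e-22


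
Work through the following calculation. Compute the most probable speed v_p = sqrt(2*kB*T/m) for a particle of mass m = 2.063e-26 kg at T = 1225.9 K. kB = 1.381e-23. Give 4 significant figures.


Step 1: Numerator = 2*kB*T = 2*1.381e-23*1225.9 = 3.386e-20
Step 2: Ratio = 3.386e-20 / 2.063e-26 = 1.641e+06
Step 3: v_p = sqrt(1.641e+06) = 1281 m/s

1281


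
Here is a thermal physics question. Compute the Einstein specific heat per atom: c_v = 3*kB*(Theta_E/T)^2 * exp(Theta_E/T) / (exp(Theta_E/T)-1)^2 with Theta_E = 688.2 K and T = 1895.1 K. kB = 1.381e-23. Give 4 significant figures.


Step 1: x = Theta_E/T = 688.2/1895.1 = 0.3631
Step 2: x^2 = 0.1319
Step 3: exp(x) = 1.438
Step 4: c_v = 3*1.381e-23*0.1319*1.438/(1.438-1)^2 = 4.098e-23

4.098e-23


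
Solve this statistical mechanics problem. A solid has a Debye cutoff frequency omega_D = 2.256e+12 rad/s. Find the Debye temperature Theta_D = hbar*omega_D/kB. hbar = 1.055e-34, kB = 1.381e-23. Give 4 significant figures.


Step 1: hbar*omega_D = 1.055e-34 * 2.256e+12 = 2.38e-22 J
Step 2: Theta_D = 2.38e-22 / 1.381e-23
Step 3: Theta_D = 17.23 K

17.23


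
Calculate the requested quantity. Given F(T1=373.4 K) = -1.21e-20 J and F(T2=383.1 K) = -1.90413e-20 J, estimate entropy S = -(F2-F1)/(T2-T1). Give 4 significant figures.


Step 1: dF = F2 - F1 = -1.90413e-20 - (-1.21e-20) = -6.9413e-21 J
Step 2: dT = T2 - T1 = 383.1 - 373.4 = 9.7 K
Step 3: S = -dF/dT = -(-6.9413e-21)/9.7 = 7.156e-22 J/K

7.156e-22


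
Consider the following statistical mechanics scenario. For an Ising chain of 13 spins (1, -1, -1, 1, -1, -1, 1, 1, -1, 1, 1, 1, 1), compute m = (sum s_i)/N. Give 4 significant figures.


Step 1: Count up spins (+1): 8, down spins (-1): 5
Step 2: Total magnetization M = 8 - 5 = 3
Step 3: m = M/N = 3/13 = 0.2308

0.2308


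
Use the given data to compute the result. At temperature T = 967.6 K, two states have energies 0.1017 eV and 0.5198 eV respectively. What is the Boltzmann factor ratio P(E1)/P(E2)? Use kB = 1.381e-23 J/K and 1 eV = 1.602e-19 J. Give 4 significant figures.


Step 1: Compute energy difference dE = E1 - E2 = 0.1017 - 0.5198 = -0.4181 eV
Step 2: Convert to Joules: dE_J = -0.4181 * 1.602e-19 = -6.698e-20 J
Step 3: Compute exponent = -dE_J / (kB * T) = -(-6.698e-20) / (1.381e-23 * 967.6) = 5.012
Step 4: P(E1)/P(E2) = exp(5.012) = 150.3

150.3


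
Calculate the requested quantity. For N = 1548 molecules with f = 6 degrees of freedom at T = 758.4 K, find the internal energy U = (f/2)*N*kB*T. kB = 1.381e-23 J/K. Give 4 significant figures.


Step 1: f/2 = 6/2 = 3.0
Step 2: N*kB*T = 1548*1.381e-23*758.4 = 1.621e-17
Step 3: U = 3.0 * 1.621e-17 = 4.864e-17 J

4.864e-17


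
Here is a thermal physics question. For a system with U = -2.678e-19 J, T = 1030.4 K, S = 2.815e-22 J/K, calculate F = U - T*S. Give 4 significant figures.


Step 1: T*S = 1030.4 * 2.815e-22 = 2.901e-19 J
Step 2: F = U - T*S = -2.678e-19 - 2.901e-19
Step 3: F = -5.579e-19 J

-5.579e-19


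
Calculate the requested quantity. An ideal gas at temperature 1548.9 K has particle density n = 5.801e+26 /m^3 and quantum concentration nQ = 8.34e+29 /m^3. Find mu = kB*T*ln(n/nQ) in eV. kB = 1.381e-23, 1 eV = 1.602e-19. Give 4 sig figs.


Step 1: n/nQ = 5.801e+26/8.34e+29 = 0.0006956
Step 2: ln(n/nQ) = -7.271
Step 3: mu = kB*T*ln(n/nQ) = 2.139e-20*-7.271 = -1.555e-19 J
Step 4: Convert to eV: -1.555e-19/1.602e-19 = -0.9708 eV

-0.9708


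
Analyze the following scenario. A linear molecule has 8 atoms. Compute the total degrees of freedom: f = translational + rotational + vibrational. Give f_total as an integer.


Step 1: Translational DOF = 3
Step 2: Rotational DOF (linear) = 2
Step 3: Vibrational DOF = 3*8 - 5 = 19
Step 4: Total = 3 + 2 + 19 = 24

24


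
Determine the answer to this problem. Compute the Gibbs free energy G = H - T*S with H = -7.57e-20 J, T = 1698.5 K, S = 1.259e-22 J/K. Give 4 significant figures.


Step 1: T*S = 1698.5 * 1.259e-22 = 2.138e-19 J
Step 2: G = H - T*S = -7.57e-20 - 2.138e-19
Step 3: G = -2.895e-19 J

-2.895e-19


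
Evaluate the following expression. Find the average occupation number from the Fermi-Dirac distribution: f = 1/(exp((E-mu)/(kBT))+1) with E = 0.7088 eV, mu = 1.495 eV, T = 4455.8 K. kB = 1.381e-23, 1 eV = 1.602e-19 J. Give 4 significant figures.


Step 1: (E - mu) = 0.7088 - 1.495 = -0.7862 eV
Step 2: Convert: (E-mu)*eV = -1.259e-19 J
Step 3: x = (E-mu)*eV/(kB*T) = -2.047
Step 4: f = 1/(exp(-2.047)+1) = 0.8856

0.8856


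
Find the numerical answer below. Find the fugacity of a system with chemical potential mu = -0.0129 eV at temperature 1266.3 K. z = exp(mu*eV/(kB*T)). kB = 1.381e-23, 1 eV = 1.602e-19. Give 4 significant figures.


Step 1: Convert mu to Joules: -0.0129*1.602e-19 = -2.067e-21 J
Step 2: kB*T = 1.381e-23*1266.3 = 1.749e-20 J
Step 3: mu/(kB*T) = -0.1182
Step 4: z = exp(-0.1182) = 0.8885

0.8885


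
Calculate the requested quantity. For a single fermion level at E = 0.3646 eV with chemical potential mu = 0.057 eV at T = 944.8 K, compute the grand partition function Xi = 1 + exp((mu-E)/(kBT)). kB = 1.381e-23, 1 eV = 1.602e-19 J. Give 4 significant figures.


Step 1: (mu - E) = 0.057 - 0.3646 = -0.3076 eV
Step 2: x = (mu-E)*eV/(kB*T) = -0.3076*1.602e-19/(1.381e-23*944.8) = -3.777
Step 3: exp(x) = 0.0229
Step 4: Xi = 1 + 0.0229 = 1.023

1.023


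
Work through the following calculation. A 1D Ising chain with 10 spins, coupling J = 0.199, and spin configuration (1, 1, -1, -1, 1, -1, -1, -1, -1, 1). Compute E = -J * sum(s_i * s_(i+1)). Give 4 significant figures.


Step 1: Nearest-neighbor products: 1, -1, 1, -1, -1, 1, 1, 1, -1
Step 2: Sum of products = 1
Step 3: E = -0.199 * 1 = -0.199

-0.199


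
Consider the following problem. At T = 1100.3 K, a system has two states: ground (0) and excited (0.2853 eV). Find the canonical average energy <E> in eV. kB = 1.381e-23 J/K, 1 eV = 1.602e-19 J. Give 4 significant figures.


Step 1: beta*E = 0.2853*1.602e-19/(1.381e-23*1100.3) = 3.008
Step 2: exp(-beta*E) = 0.0494
Step 3: <E> = 0.2853*0.0494/(1+0.0494) = 0.01343 eV

0.01343


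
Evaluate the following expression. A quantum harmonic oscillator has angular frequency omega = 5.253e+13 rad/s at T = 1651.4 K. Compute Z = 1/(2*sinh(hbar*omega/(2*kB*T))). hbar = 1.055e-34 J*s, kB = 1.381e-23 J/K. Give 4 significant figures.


Step 1: Compute x = hbar*omega/(kB*T) = 1.055e-34*5.253e+13/(1.381e-23*1651.4) = 0.243
Step 2: x/2 = 0.1215
Step 3: sinh(x/2) = 0.1218
Step 4: Z = 1/(2*0.1218) = 4.105

4.105


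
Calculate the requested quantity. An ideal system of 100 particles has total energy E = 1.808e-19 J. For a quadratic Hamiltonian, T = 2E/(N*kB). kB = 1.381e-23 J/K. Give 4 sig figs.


Step 1: Numerator = 2*E = 2*1.808e-19 = 3.616e-19 J
Step 2: Denominator = N*kB = 100*1.381e-23 = 1.381e-21
Step 3: T = 3.616e-19 / 1.381e-21 = 261.8 K

261.8


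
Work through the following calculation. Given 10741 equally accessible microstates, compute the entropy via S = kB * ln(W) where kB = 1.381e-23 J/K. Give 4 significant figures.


Step 1: ln(W) = ln(10741) = 9.282
Step 2: S = kB * ln(W) = 1.381e-23 * 9.282
Step 3: S = 1.282e-22 J/K

1.282e-22


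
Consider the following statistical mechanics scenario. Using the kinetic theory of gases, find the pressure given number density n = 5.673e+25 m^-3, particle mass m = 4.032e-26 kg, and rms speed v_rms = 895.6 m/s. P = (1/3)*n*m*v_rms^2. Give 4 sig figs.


Step 1: v_rms^2 = 895.6^2 = 8.021e+05
Step 2: n*m = 5.673e+25*4.032e-26 = 2.287
Step 3: P = (1/3)*2.287*8.021e+05 = 6.116e+05 Pa

6.116e+05


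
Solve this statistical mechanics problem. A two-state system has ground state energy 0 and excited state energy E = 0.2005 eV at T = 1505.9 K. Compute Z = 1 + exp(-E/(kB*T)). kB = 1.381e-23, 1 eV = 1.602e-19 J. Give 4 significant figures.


Step 1: Compute beta*E = E*eV/(kB*T) = 0.2005*1.602e-19/(1.381e-23*1505.9) = 1.544
Step 2: exp(-beta*E) = exp(-1.544) = 0.2134
Step 3: Z = 1 + 0.2134 = 1.213

1.213


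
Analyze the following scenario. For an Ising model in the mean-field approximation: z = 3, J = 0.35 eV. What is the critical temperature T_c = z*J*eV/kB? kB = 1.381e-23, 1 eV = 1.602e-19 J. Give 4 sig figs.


Step 1: z*J = 3*0.35 = 1.05 eV
Step 2: Convert to Joules: 1.05*1.602e-19 = 1.682e-19 J
Step 3: T_c = 1.682e-19 / 1.381e-23 = 1.218e+04 K

1.218e+04


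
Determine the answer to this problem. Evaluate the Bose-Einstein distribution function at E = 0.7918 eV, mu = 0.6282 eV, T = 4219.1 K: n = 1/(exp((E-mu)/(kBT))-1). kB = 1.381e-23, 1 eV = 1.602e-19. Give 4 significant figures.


Step 1: (E - mu) = 0.1636 eV
Step 2: x = (E-mu)*eV/(kB*T) = 0.1636*1.602e-19/(1.381e-23*4219.1) = 0.4498
Step 3: exp(x) = 1.568
Step 4: n = 1/(exp(x)-1) = 1.761

1.761


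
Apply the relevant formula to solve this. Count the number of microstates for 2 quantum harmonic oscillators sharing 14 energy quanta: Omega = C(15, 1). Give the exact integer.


Step 1: Use binomial coefficient C(15, 1)
Step 2: Numerator = 15! / 14!
Step 3: Denominator = 1!
Step 4: Omega = 15

15


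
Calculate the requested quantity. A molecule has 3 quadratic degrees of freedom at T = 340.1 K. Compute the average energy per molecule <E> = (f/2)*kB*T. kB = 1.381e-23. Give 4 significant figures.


Step 1: f/2 = 3/2 = 1.5
Step 2: kB*T = 1.381e-23 * 340.1 = 4.697e-21
Step 3: <E> = 1.5 * 4.697e-21 = 7.045e-21 J

7.045e-21


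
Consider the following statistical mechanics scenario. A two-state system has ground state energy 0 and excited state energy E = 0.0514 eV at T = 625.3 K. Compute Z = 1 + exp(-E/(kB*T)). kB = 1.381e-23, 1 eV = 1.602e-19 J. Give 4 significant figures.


Step 1: Compute beta*E = E*eV/(kB*T) = 0.0514*1.602e-19/(1.381e-23*625.3) = 0.9536
Step 2: exp(-beta*E) = exp(-0.9536) = 0.3854
Step 3: Z = 1 + 0.3854 = 1.385

1.385


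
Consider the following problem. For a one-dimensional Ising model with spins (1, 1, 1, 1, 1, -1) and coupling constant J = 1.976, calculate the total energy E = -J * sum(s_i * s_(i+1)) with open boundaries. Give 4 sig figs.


Step 1: Nearest-neighbor products: 1, 1, 1, 1, -1
Step 2: Sum of products = 3
Step 3: E = -1.976 * 3 = -5.928

-5.928


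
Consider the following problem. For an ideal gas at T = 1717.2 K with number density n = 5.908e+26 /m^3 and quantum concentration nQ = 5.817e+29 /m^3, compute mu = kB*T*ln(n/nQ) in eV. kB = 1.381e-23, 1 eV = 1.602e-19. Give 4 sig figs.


Step 1: n/nQ = 5.908e+26/5.817e+29 = 0.001016
Step 2: ln(n/nQ) = -6.892
Step 3: mu = kB*T*ln(n/nQ) = 2.371e-20*-6.892 = -1.634e-19 J
Step 4: Convert to eV: -1.634e-19/1.602e-19 = -1.02 eV

-1.02


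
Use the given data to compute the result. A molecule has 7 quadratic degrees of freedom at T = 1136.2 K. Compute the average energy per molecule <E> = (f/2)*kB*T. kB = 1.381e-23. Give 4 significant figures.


Step 1: f/2 = 7/2 = 3.5
Step 2: kB*T = 1.381e-23 * 1136.2 = 1.569e-20
Step 3: <E> = 3.5 * 1.569e-20 = 5.492e-20 J

5.492e-20


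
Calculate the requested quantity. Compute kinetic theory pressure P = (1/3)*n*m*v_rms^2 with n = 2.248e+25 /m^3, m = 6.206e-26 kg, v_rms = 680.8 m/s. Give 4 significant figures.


Step 1: v_rms^2 = 680.8^2 = 4.635e+05
Step 2: n*m = 2.248e+25*6.206e-26 = 1.395
Step 3: P = (1/3)*1.395*4.635e+05 = 2.155e+05 Pa

2.155e+05


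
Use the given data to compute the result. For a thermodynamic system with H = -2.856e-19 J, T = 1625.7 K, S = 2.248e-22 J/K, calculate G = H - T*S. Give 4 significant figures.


Step 1: T*S = 1625.7 * 2.248e-22 = 3.655e-19 J
Step 2: G = H - T*S = -2.856e-19 - 3.655e-19
Step 3: G = -6.511e-19 J

-6.511e-19


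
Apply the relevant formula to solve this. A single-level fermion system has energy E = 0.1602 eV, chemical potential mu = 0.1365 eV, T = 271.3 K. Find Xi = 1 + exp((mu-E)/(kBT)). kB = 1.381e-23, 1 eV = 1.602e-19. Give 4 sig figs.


Step 1: (mu - E) = 0.1365 - 0.1602 = -0.0237 eV
Step 2: x = (mu-E)*eV/(kB*T) = -0.0237*1.602e-19/(1.381e-23*271.3) = -1.013
Step 3: exp(x) = 0.363
Step 4: Xi = 1 + 0.363 = 1.363

1.363


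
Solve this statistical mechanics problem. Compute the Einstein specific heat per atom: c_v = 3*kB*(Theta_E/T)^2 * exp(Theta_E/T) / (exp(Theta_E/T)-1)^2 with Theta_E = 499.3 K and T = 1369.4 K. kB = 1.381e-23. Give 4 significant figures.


Step 1: x = Theta_E/T = 499.3/1369.4 = 0.3646
Step 2: x^2 = 0.1329
Step 3: exp(x) = 1.44
Step 4: c_v = 3*1.381e-23*0.1329*1.44/(1.44-1)^2 = 4.097e-23

4.097e-23


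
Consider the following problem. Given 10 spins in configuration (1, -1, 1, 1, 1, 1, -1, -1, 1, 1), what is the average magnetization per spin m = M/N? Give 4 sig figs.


Step 1: Count up spins (+1): 7, down spins (-1): 3
Step 2: Total magnetization M = 7 - 3 = 4
Step 3: m = M/N = 4/10 = 0.4

0.4


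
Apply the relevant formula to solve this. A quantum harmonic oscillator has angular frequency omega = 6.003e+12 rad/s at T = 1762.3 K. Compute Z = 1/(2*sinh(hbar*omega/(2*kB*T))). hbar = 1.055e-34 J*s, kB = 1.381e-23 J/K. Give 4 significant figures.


Step 1: Compute x = hbar*omega/(kB*T) = 1.055e-34*6.003e+12/(1.381e-23*1762.3) = 0.02602
Step 2: x/2 = 0.01301
Step 3: sinh(x/2) = 0.01301
Step 4: Z = 1/(2*0.01301) = 38.43

38.43


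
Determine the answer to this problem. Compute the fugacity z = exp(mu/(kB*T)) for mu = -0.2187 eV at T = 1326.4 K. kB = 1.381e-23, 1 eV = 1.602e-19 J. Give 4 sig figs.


Step 1: Convert mu to Joules: -0.2187*1.602e-19 = -3.504e-20 J
Step 2: kB*T = 1.381e-23*1326.4 = 1.832e-20 J
Step 3: mu/(kB*T) = -1.913
Step 4: z = exp(-1.913) = 0.1477

0.1477


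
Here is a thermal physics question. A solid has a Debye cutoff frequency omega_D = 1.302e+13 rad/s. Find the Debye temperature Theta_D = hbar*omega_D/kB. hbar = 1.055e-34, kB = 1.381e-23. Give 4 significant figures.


Step 1: hbar*omega_D = 1.055e-34 * 1.302e+13 = 1.374e-21 J
Step 2: Theta_D = 1.374e-21 / 1.381e-23
Step 3: Theta_D = 99.46 K

99.46


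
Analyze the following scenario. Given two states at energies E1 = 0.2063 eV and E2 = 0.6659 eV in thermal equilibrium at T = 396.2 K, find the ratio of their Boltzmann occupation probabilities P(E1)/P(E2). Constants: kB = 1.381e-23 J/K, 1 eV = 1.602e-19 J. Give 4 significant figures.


Step 1: Compute energy difference dE = E1 - E2 = 0.2063 - 0.6659 = -0.4596 eV
Step 2: Convert to Joules: dE_J = -0.4596 * 1.602e-19 = -7.363e-20 J
Step 3: Compute exponent = -dE_J / (kB * T) = -(-7.363e-20) / (1.381e-23 * 396.2) = 13.46
Step 4: P(E1)/P(E2) = exp(13.46) = 6.984e+05

6.984e+05


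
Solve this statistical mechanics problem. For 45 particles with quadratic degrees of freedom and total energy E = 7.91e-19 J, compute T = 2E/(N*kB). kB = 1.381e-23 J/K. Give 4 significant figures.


Step 1: Numerator = 2*E = 2*7.91e-19 = 1.582e-18 J
Step 2: Denominator = N*kB = 45*1.381e-23 = 6.215e-22
Step 3: T = 1.582e-18 / 6.215e-22 = 2546 K

2546


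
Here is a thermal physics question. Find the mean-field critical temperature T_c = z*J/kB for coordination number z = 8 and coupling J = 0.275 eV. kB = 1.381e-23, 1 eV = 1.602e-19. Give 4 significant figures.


Step 1: z*J = 8*0.275 = 2.2 eV
Step 2: Convert to Joules: 2.2*1.602e-19 = 3.524e-19 J
Step 3: T_c = 3.524e-19 / 1.381e-23 = 2.552e+04 K

2.552e+04


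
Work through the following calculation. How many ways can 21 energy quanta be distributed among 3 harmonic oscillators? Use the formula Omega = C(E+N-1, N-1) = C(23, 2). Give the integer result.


Step 1: Use binomial coefficient C(23, 2)
Step 2: Numerator = 23! / 21!
Step 3: Denominator = 2!
Step 4: Omega = 253

253


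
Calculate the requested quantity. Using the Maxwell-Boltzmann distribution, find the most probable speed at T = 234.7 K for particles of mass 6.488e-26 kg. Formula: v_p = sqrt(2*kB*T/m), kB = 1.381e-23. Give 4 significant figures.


Step 1: Numerator = 2*kB*T = 2*1.381e-23*234.7 = 6.482e-21
Step 2: Ratio = 6.482e-21 / 6.488e-26 = 9.991e+04
Step 3: v_p = sqrt(9.991e+04) = 316.1 m/s

316.1


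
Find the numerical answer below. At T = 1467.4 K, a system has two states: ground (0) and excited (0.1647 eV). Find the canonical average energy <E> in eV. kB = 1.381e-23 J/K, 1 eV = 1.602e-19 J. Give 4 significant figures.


Step 1: beta*E = 0.1647*1.602e-19/(1.381e-23*1467.4) = 1.302
Step 2: exp(-beta*E) = 0.272
Step 3: <E> = 0.1647*0.272/(1+0.272) = 0.03522 eV

0.03522


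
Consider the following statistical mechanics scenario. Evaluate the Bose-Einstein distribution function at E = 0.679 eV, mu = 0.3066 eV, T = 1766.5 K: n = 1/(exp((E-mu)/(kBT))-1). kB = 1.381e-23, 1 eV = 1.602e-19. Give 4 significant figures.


Step 1: (E - mu) = 0.3724 eV
Step 2: x = (E-mu)*eV/(kB*T) = 0.3724*1.602e-19/(1.381e-23*1766.5) = 2.445
Step 3: exp(x) = 11.54
Step 4: n = 1/(exp(x)-1) = 0.09491

0.09491


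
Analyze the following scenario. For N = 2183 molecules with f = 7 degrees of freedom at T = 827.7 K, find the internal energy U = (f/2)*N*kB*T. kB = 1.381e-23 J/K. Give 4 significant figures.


Step 1: f/2 = 7/2 = 3.5
Step 2: N*kB*T = 2183*1.381e-23*827.7 = 2.495e-17
Step 3: U = 3.5 * 2.495e-17 = 8.734e-17 J

8.734e-17


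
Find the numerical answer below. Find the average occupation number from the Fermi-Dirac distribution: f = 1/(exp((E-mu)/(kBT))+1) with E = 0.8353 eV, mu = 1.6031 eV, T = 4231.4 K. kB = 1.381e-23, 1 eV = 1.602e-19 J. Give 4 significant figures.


Step 1: (E - mu) = 0.8353 - 1.6031 = -0.7678 eV
Step 2: Convert: (E-mu)*eV = -1.23e-19 J
Step 3: x = (E-mu)*eV/(kB*T) = -2.105
Step 4: f = 1/(exp(-2.105)+1) = 0.8914

0.8914


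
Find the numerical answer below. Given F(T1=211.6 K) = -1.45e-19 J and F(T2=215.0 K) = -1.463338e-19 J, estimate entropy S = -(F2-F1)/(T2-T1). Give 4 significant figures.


Step 1: dF = F2 - F1 = -1.463338e-19 - (-1.45e-19) = -1.3338e-21 J
Step 2: dT = T2 - T1 = 215.0 - 211.6 = 3.4 K
Step 3: S = -dF/dT = -(-1.3338e-21)/3.4 = 3.923e-22 J/K

3.923e-22


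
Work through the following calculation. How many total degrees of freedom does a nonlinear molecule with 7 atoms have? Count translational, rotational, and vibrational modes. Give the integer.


Step 1: Translational DOF = 3
Step 2: Rotational DOF (nonlinear) = 3
Step 3: Vibrational DOF = 3*7 - 6 = 15
Step 4: Total = 3 + 3 + 15 = 21

21


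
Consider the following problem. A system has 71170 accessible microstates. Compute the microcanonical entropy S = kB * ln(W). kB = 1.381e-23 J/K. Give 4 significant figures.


Step 1: ln(W) = ln(71170) = 11.17
Step 2: S = kB * ln(W) = 1.381e-23 * 11.17
Step 3: S = 1.543e-22 J/K

1.543e-22


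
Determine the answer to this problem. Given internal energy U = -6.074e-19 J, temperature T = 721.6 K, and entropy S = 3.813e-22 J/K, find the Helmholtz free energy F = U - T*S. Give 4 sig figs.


Step 1: T*S = 721.6 * 3.813e-22 = 2.751e-19 J
Step 2: F = U - T*S = -6.074e-19 - 2.751e-19
Step 3: F = -8.825e-19 J

-8.825e-19


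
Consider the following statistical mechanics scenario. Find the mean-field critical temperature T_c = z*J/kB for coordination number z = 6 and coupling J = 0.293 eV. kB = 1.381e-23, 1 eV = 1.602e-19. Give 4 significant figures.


Step 1: z*J = 6*0.293 = 1.758 eV
Step 2: Convert to Joules: 1.758*1.602e-19 = 2.816e-19 J
Step 3: T_c = 2.816e-19 / 1.381e-23 = 2.039e+04 K

2.039e+04


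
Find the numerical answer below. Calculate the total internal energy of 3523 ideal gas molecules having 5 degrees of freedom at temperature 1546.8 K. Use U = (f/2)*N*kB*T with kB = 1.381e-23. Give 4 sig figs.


Step 1: f/2 = 5/2 = 2.5
Step 2: N*kB*T = 3523*1.381e-23*1546.8 = 7.526e-17
Step 3: U = 2.5 * 7.526e-17 = 1.881e-16 J

1.881e-16
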